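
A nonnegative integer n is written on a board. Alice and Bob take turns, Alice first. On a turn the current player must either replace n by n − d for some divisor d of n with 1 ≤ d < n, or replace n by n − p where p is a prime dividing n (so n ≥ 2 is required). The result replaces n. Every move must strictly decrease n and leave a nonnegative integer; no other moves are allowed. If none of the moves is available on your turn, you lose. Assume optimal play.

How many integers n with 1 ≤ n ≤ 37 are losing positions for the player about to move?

8

Label each position W (a win for the player to move) or L (a loss). A position with no legal move is L; any other position is W exactly when some move reaches an L, and L when every move reaches a W.
n=0: no move → L
n=1: no move → L
n=2: can move to 0, which is L ⇒ W
n=3: can move to 0, which is L ⇒ W
n=4: moves to 2(W), 3(W); every one is W ⇒ L
n=5: can move to 0, which is L ⇒ W
n=6: can move to 4, which is L ⇒ W
n=7: can move to 0, which is L ⇒ W
n=8: can move to 4, which is L ⇒ W
n=9: moves to 6(W), 8(W); every one is W ⇒ L
n=10: can move to 9, which is L ⇒ W
n=11: can move to 0, which is L ⇒ W
n=12: can move to 9, which is L ⇒ W
n=13: can move to 0, which is L ⇒ W
n=14: moves to 7(W), 12(W), 13(W); every one is W ⇒ L
n=15: can move to 14, which is L ⇒ W
n=16: can move to 14, which is L ⇒ W
n=17: can move to 0, which is L ⇒ W
n=18: can move to 9, which is L ⇒ W
n=19: can move to 0, which is L ⇒ W
n=20: moves to 10(W), 15(W), 16(W), 18(W), 19(W); every one is W ⇒ L
n=21: can move to 14, which is L ⇒ W
n=22: can move to 20, which is L ⇒ W
n=23: can move to 0, which is L ⇒ W
n=24: can move to 20, which is L ⇒ W
n=25: can move to 20, which is L ⇒ W
n=26: moves to 13(W), 24(W), 25(W); every one is W ⇒ L
n=27: can move to 26, which is L ⇒ W
n=28: can move to 14, which is L ⇒ W
n=29: can move to 0, which is L ⇒ W
n=30: can move to 20, which is L ⇒ W
n=31: can move to 0, which is L ⇒ W
n=32: moves to 16(W), 24(W), 28(W), 30(W), 31(W); every one is W ⇒ L
n=33: can move to 32, which is L ⇒ W
n=34: can move to 32, which is L ⇒ W
n=35: moves to 28(W), 30(W), 34(W); every one is W ⇒ L
n=36: can move to 32, which is L ⇒ W
n=37: can move to 0, which is L ⇒ W
L entries with 1 ≤ n ≤ 37 (n=0 is outside the asked range and is not counted): n = 1, 4, 9, 14, 20, 26, 32, 35; that makes 8.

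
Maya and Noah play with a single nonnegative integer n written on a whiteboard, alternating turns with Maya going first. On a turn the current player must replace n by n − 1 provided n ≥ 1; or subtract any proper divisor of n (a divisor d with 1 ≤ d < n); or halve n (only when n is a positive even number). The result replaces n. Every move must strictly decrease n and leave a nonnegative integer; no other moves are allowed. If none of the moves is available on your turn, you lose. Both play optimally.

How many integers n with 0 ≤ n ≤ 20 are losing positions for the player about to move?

10

Label each position W (a win for the player to move) or L (a loss). A position with no legal move is L; any other position is W exactly when some move reaches an L, and L when every move reaches a W.
n=0: no move → L
n=1: can move to 0, which is L ⇒ W
n=2: the only move is to 1(W), a W ⇒ L
n=3: can move to 2, which is L ⇒ W
n=4: can move to 2, which is L ⇒ W
n=5: the only move is to 4(W), a W ⇒ L
n=6: can move to 5, which is L ⇒ W
n=7: the only move is to 6(W), a W ⇒ L
n=8: can move to 7, which is L ⇒ W
n=9: moves to 6(W), 8(W); every one is W ⇒ L
n=10: can move to 5, which is L ⇒ W
n=11: the only move is to 10(W), a W ⇒ L
n=12: can move to 9, which is L ⇒ W
n=13: the only move is to 12(W), a W ⇒ L
n=14: can move to 7, which is L ⇒ W
n=15: moves to 10(W), 12(W), 14(W); every one is W ⇒ L
n=16: can move to 15, which is L ⇒ W
n=17: the only move is to 16(W), a W ⇒ L
n=18: can move to 9, which is L ⇒ W
n=19: the only move is to 18(W), a W ⇒ L
n=20: can move to 15, which is L ⇒ W
L entries with 0 ≤ n ≤ 20: n = 0, 2, 5, 7, 9, 11, 13, 15, 17, 19; that makes 10.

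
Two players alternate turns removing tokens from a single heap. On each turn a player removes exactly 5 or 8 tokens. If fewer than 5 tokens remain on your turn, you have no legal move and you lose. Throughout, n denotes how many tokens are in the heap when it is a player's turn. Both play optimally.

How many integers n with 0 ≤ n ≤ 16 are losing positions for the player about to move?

Use the standard recursion: the mover loses at a terminal position; elsewhere, the mover wins exactly when some move hands the opponent an L position.
n=0: no move → L
n=1: no move → L
n=2: no move → L
n=3: no move → L
n=4: no move → L
n=5: can move to 0, which is L ⇒ W
n=6: can move to 1, which is L ⇒ W
n=7: can move to 2, which is L ⇒ W
n=8: can move to 3, which is L ⇒ W
n=9: can move to 4, which is L ⇒ W
n=10: can move to 2, which is L ⇒ W
n=11: can move to 3, which is L ⇒ W
n=12: can move to 4, which is L ⇒ W
n=13: moves to 8(W), 5(W); every one is W ⇒ L
n=14: moves to 9(W), 6(W); every one is W ⇒ L
n=15: moves to 10(W), 7(W); every one is W ⇒ L
n=16: moves to 11(W), 8(W); every one is W ⇒ L
L entries with 0 ≤ n ≤ 16: n = 0, 1, 2, 3, 4, 13, 14, 15, 16; that makes 9.

9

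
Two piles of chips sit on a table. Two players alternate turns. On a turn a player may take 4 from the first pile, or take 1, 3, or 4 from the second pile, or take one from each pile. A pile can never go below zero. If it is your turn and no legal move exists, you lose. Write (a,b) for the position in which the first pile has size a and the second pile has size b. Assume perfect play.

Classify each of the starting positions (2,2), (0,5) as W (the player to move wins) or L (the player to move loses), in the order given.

(2,2): L, (0,5): W

Positions with no move are L. A position that does have a move is losing for the player to move precisely when every available move leads to a winning position for the opponent. Fill in the labels:
No move ever increases a pile, so every position that can arise here has a ≤ 2 and b ≤ 5; it is enough to label the cells with 0 ≤ a ≤ 2 and 0 ≤ b ≤ 5.
Every move lowers a or b (never raises either), so fill the grid row by row in increasing a, and left to right within a row: each cell's successors are then already labelled.
      b=0  b=1  b=2  b=3  b=4  b=5
a=0:    L    W    L    W    W    W
a=1:    L    W    L    W    W    W
a=2:    L    W    L    W    W    W
Cells with no legal move (terminal, hence L): (0,0), (1,0), (2,0).
The remaining L cells, each justified by listing all of its moves:
(0,2): only reaches (0,1)(W), which is W → L
(1,2): only reaches (1,1)(W), (0,1)(W), all W → L
(2,2): only reaches (2,1)(W), (1,1)(W), all W → L
Every other cell has at least one move into one of the L cells above, so it is W.
(2,2): one of the L cells justified above, so L
(0,5): the move to (0,2) reaches an L cell, so W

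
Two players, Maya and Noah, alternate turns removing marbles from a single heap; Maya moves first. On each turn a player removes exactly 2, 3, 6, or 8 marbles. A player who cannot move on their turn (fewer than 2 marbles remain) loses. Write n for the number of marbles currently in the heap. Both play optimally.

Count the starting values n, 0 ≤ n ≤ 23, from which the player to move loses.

7

Positions with no move are L. A position that does have a move is losing for the player to move precisely when every available move leads to a winning position for the opponent. Fill in the labels:
n=0: no move → L
n=1: no move → L
n=2: W (go to 0, an L position)
n=3: W (go to 1, an L position)
n=4: W (go to 1, an L position)
n=5: L (options 3(W), 2(W) are all W)
n=6: W (go to 0, an L position)
n=7: W (go to 5, an L position)
n=8: W (go to 5, an L position)
n=9: W (go to 1, an L position)
n=10: L (options 8(W), 7(W), 4(W), 2(W) are all W)
n=11: W (go to 5, an L position)
n=12: W (go to 10, an L position)
n=13: W (go to 10, an L position)
n=14: L (options 12(W), 11(W), 8(W), 6(W) are all W)
n=15: L (options 13(W), 12(W), 9(W), 7(W) are all W)
n=16: W (go to 14, an L position)
n=17: W (go to 15, an L position)
n=18: W (go to 15, an L position)
n=19: L (options 17(W), 16(W), 13(W), 11(W) are all W)
n=20: W (go to 14, an L position)
n=21: W (go to 19, an L position)
n=22: W (go to 19, an L position)
n=23: W (go to 15, an L position)
L entries with 0 ≤ n ≤ 23: n = 0, 1, 5, 10, 14, 15, 19; that makes 7.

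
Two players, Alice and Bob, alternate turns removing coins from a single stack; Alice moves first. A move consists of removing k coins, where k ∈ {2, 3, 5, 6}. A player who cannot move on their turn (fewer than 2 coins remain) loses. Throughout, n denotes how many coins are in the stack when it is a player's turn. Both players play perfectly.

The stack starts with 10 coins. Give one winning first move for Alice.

Compute win/loss labels from the base case upward. A position with no move is L. Any other position is W if it can reach an L in one move, else L.
n=0: no move → L
n=1: no move → L
n=2: can move to 0, which is L ⇒ W
n=3: can move to 1, which is L ⇒ W
n=4: can move to 1, which is L ⇒ W
n=5: can move to 0, which is L ⇒ W
n=6: can move to 1, which is L ⇒ W
n=7: can move to 1, which is L ⇒ W
n=8: moves to 6(W), 5(W), 3(W), 2(W); every one is W ⇒ L
n=9: moves to 7(W), 6(W), 4(W), 3(W); every one is W ⇒ L
n=10: can move to 8, which is L ⇒ W
From 10, the L positions reachable in one move are: 8.

Remove 2, leaving 8.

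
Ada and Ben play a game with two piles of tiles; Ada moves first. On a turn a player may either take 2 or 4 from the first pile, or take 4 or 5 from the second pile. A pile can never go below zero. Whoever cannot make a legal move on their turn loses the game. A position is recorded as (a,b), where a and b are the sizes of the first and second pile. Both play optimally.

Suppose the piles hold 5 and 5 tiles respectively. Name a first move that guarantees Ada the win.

Move to (3,5).

Label each position W (a win for the player to move) or L (a loss). A position with no legal move is L; any other position is W exactly when some move reaches an L, and L when every move reaches a W.
No move ever increases a pile, so every position that can arise here has a ≤ 5 and b ≤ 5; it is enough to label the cells with 0 ≤ a ≤ 5 and 0 ≤ b ≤ 5.
Every move lowers a or b (never raises either), so fill the grid row by row in increasing a, and left to right within a row: each cell's successors are then already labelled.
      b=0  b=1  b=2  b=3  b=4  b=5
a=0:    L    L    L    L    W    W
a=1:    L    L    L    L    W    W
a=2:    W    W    W    W    L    L
a=3:    W    W    W    W    L    L
a=4:    W    W    W    W    W    W
a=5:    W    W    W    W    W    W
Cells with no legal move (terminal, hence L): (0,0), (0,1), (0,2), (0,3), (1,0), (1,1), (1,2), (1,3).
The remaining L cells, each justified by listing all of its moves:
(2,4): only reaches (0,4)(W), (2,0)(W), all W → L
(2,5): only reaches (0,5)(W), (2,1)(W), (2,0)(W), all W → L
(3,4): only reaches (1,4)(W), (3,0)(W), all W → L
(3,5): only reaches (1,5)(W), (3,1)(W), (3,0)(W), all W → L
Every other cell has at least one move into one of the L cells above, so it is W.
From (5,5), the L positions reachable in one move are: (3,5).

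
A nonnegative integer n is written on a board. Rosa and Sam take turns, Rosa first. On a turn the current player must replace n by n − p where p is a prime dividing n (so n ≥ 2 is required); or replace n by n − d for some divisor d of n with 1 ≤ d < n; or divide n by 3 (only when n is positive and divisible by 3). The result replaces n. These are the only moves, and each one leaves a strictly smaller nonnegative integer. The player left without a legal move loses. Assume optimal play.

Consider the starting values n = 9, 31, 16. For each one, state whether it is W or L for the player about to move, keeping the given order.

9: L, 31: W, 16: W

Build the W/L table. Terminal = L. A non-terminal position is W if it has a move to some L; otherwise it is L.
n=0: no move → L
n=1: no move → L
n=2: can move to 0, which is L ⇒ W
n=3: can move to 0, which is L ⇒ W
n=4: moves to 2(W), 3(W); every one is W ⇒ L
n=5: can move to 0, which is L ⇒ W
n=6: can move to 4, which is L ⇒ W
n=7: can move to 0, which is L ⇒ W
n=8: can move to 4, which is L ⇒ W
n=9: moves to 3(W), 6(W), 8(W); every one is W ⇒ L
n=10: can move to 9, which is L ⇒ W
n=11: can move to 0, which is L ⇒ W
n=12: can move to 4, which is L ⇒ W
n=13: can move to 0, which is L ⇒ W
n=14: moves to 7(W), 12(W), 13(W); every one is W ⇒ L
n=15: can move to 14, which is L ⇒ W
n=16: can move to 14, which is L ⇒ W
n=17: can move to 0, which is L ⇒ W
n=18: can move to 9, which is L ⇒ W
n=19: can move to 0, which is L ⇒ W
n=20: moves to 10(W), 15(W), 16(W), 18(W), 19(W); every one is W ⇒ L
n=21: can move to 14, which is L ⇒ W
n=22: can move to 20, which is L ⇒ W
n=23: can move to 0, which is L ⇒ W
n=24: can move to 20, which is L ⇒ W
n=25: can move to 20, which is L ⇒ W
n=26: moves to 13(W), 24(W), 25(W); every one is W ⇒ L
n=27: can move to 9, which is L ⇒ W
n=28: can move to 14, which is L ⇒ W
n=29: can move to 0, which is L ⇒ W
n=30: can move to 20, which is L ⇒ W
n=31: can move to 0, which is L ⇒ W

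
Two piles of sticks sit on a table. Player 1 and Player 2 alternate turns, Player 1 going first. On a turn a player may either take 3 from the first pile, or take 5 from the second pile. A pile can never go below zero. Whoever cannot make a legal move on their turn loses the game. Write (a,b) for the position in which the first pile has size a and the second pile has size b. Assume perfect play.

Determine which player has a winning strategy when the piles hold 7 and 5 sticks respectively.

Player 1 wins.

Label each position W (a win for the player to move) or L (a loss). A position with no legal move is L; any other position is W exactly when some move reaches an L, and L when every move reaches a W.
No move ever increases a pile, so every position that can arise here has a ≤ 7 and b ≤ 5; it is enough to label the cells with 0 ≤ a ≤ 7 and 0 ≤ b ≤ 5.
Every move lowers a or b (never raises either), so fill the grid row by row in increasing a, and left to right within a row: each cell's successors are then already labelled.
      b=0  b=1  b=2  b=3  b=4  b=5
a=0:    L    L    L    L    L    W
a=1:    L    L    L    L    L    W
a=2:    L    L    L    L    L    W
a=3:    W    W    W    W    W    L
a=4:    W    W    W    W    W    L
a=5:    W    W    W    W    W    L
a=6:    L    L    L    L    L    W
a=7:    L    L    L    L    L    W
Cells with no legal move (terminal, hence L): (0,0), (0,1), (0,2), (0,3), (0,4), (1,0), (1,1), (1,2), (1,3), (1,4), (2,0), (2,1), (2,2), (2,3), (2,4).
The remaining L cells, each justified by listing all of its moves:
(3,5): L (options (0,5)(W), (3,0)(W) are all W)
(4,5): L (options (1,5)(W), (4,0)(W) are all W)
(5,5): L (options (2,5)(W), (5,0)(W) are all W)
(6,0): L (sole option (3,0)(W) is W)
(6,1): L (sole option (3,1)(W) is W)
(6,2): L (sole option (3,2)(W) is W)
(6,3): L (sole option (3,3)(W) is W)
(6,4): L (sole option (3,4)(W) is W)
(7,0): L (sole option (4,0)(W) is W)
(7,1): L (sole option (4,1)(W) is W)
(7,2): L (sole option (4,2)(W) is W)
(7,3): L (sole option (4,3)(W) is W)
(7,4): L (sole option (4,4)(W) is W)
Every other cell has at least one move into one of the L cells above, so it is W.
From (7,5) Player 1 can move to (4,5), reaching an L position.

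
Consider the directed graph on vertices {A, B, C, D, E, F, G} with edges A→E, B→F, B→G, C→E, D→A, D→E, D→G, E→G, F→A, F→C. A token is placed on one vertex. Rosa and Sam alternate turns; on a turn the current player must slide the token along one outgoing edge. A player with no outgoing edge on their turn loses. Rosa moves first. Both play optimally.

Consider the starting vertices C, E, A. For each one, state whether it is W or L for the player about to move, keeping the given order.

Classify positions by backward induction: terminal positions (no move available) are L. From any other position, the mover wins iff some move reaches an L.
Every edge goes from a vertex to one that appears earlier in the order G, E, C, A, D, F, B, so processing vertices in that order labels each vertex after all of its successors.
G: no outgoing edge → L
E: can move to G, which is L ⇒ W
C: the only move is to E(W), a W ⇒ L
A: the only move is to E(W), a W ⇒ L
D: can move to A, which is L ⇒ W
F: can move to A, which is L ⇒ W
B: can move to G, which is L ⇒ W

C: L, E: W, A: L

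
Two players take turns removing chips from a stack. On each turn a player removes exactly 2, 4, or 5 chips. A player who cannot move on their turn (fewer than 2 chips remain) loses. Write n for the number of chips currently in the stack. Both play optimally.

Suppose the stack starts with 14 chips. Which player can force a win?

The second player wins.

Positions with no move are L. A position that does have a move is losing for the player to move precisely when every available move leads to a winning position for the opponent. Fill in the labels:
n=0: no move → L
n=1: no move → L
n=2: W (go to 0, an L position)
n=3: W (go to 1, an L position)
n=4: W (go to 0, an L position)
n=5: W (go to 1, an L position)
n=6: W (go to 1, an L position)
n=7: L (options 5(W), 3(W), 2(W) are all W)
n=8: L (options 6(W), 4(W), 3(W) are all W)
n=9: W (go to 7, an L position)
n=10: W (go to 8, an L position)
n=11: W (go to 7, an L position)
n=12: W (go to 8, an L position)
n=13: W (go to 8, an L position)
n=14: L (options 12(W), 10(W), 9(W) are all W)
The starting position 14 is L: whatever the player to move does, the opponent receives a W position.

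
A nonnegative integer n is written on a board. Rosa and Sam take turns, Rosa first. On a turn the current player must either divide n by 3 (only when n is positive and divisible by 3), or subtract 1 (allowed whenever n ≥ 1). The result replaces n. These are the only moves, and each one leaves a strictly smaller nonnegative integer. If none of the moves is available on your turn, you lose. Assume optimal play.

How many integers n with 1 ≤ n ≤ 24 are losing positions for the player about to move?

Classify positions by backward induction: terminal positions (no move available) are L. From any other position, the mover wins iff some move reaches an L.
n=0: no move → L
n=1: can move to 0, which is L ⇒ W
n=2: the only move is to 1(W), a W ⇒ L
n=3: can move to 2, which is L ⇒ W
n=4: the only move is to 3(W), a W ⇒ L
n=5: can move to 4, which is L ⇒ W
n=6: can move to 2, which is L ⇒ W
n=7: the only move is to 6(W), a W ⇒ L
n=8: can move to 7, which is L ⇒ W
n=9: moves to 3(W), 8(W); every one is W ⇒ L
n=10: can move to 9, which is L ⇒ W
n=11: the only move is to 10(W), a W ⇒ L
n=12: can move to 4, which is L ⇒ W
n=13: the only move is to 12(W), a W ⇒ L
n=14: can move to 13, which is L ⇒ W
n=15: moves to 5(W), 14(W); every one is W ⇒ L
n=16: can move to 15, which is L ⇒ W
n=17: the only move is to 16(W), a W ⇒ L
n=18: can move to 17, which is L ⇒ W
n=19: the only move is to 18(W), a W ⇒ L
n=20: can move to 19, which is L ⇒ W
n=21: can move to 7, which is L ⇒ W
n=22: the only move is to 21(W), a W ⇒ L
n=23: can move to 22, which is L ⇒ W
n=24: moves to 8(W), 23(W); every one is W ⇒ L
L entries with 1 ≤ n ≤ 24 (n=0 is outside the asked range and is not counted): n = 2, 4, 7, 9, 11, 13, 15, 17, 19, 22, 24; that makes 11.

11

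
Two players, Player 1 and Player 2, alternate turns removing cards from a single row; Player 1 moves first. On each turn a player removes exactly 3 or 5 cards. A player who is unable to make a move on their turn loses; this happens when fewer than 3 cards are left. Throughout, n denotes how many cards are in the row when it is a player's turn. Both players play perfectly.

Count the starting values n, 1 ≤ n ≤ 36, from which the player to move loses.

14

Compute win/loss labels from the base case upward. A position with no move is L. Any other position is W if it can reach an L in one move, else L.
n=0: no move → L
n=1: no move → L
n=2: no move → L
n=3: →0(L), so W
n=4: →1(L), so W
n=5: →2(L), so W
n=6: →1(L), so W
n=7: →2(L), so W
n=8: →5(W), 3(W) — all W, so L
n=9: →6(W), 4(W) — all W, so L
n=10: →7(W), 5(W) — all W, so L
n=11: →8(L), so W
n=12: →9(L), so W
n=13: →10(L), so W
n=14: →9(L), so W
n=15: →10(L), so W
n=16: →13(W), 11(W) — all W, so L
n=17: →14(W), 12(W) — all W, so L
n=18: →15(W), 13(W) — all W, so L
n=19: →16(L), so W
n=20: →17(L), so W
n=21: →18(L), so W
n=22: →17(L), so W
n=23: →18(L), so W
n=24: →21(W), 19(W) — all W, so L
n=25: →22(W), 20(W) — all W, so L
n=26: →23(W), 21(W) — all W, so L
n=27: →24(L), so W
n=28: →25(L), so W
n=29: →26(L), so W
n=30: →25(L), so W
n=31: →26(L), so W
n=32: →29(W), 27(W) — all W, so L
n=33: →30(W), 28(W) — all W, so L
n=34: →31(W), 29(W) — all W, so L
n=35: →32(L), so W
n=36: →33(L), so W
L entries with 1 ≤ n ≤ 36 (n=0 is outside the asked range and is not counted): n = 1, 2, 8, 9, 10, 16, 17, 18, 24, 25, 26, 32, 33, 34; that makes 14.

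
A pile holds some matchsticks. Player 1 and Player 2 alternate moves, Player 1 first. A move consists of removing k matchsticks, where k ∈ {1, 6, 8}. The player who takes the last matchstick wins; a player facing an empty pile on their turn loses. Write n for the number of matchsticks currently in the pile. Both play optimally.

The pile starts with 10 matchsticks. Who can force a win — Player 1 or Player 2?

Label each position W (a win for the player to move) or L (a loss). A position with no legal move is L; any other position is W exactly when some move reaches an L, and L when every move reaches a W.
n=0: no move → L
n=1: W (go to 0, an L position)
n=2: L (sole option 1(W) is W)
n=3: W (go to 2, an L position)
n=4: L (sole option 3(W) is W)
n=5: W (go to 4, an L position)
n=6: W (go to 0, an L position)
n=7: L (options 6(W), 1(W) are all W)
n=8: W (go to 7, an L position)
n=9: L (options 8(W), 3(W), 1(W) are all W)
n=10: W (go to 9, an L position)
The starting position 10 is W: Player 1 should remove 1, leaving 9, handing over an L position.

Player 1 wins.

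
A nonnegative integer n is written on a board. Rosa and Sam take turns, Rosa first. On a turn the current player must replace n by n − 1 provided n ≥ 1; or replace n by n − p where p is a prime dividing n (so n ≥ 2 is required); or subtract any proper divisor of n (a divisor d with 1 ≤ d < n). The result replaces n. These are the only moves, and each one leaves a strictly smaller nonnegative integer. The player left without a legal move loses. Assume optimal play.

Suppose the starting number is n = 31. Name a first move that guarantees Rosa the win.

Classify positions by backward induction: terminal positions (no move available) are L. From any other position, the mover wins iff some move reaches an L.
n=0: no move → L
n=1: can move to 0, which is L ⇒ W
n=2: can move to 0, which is L ⇒ W
n=3: can move to 0, which is L ⇒ W
n=4: moves to 2(W), 3(W); every one is W ⇒ L
n=5: can move to 0, which is L ⇒ W
n=6: can move to 4, which is L ⇒ W
n=7: can move to 0, which is L ⇒ W
n=8: can move to 4, which is L ⇒ W
n=9: moves to 6(W), 8(W); every one is W ⇒ L
n=10: can move to 9, which is L ⇒ W
n=11: can move to 0, which is L ⇒ W
n=12: can move to 9, which is L ⇒ W
n=13: can move to 0, which is L ⇒ W
n=14: moves to 7(W), 12(W), 13(W); every one is W ⇒ L
n=15: can move to 14, which is L ⇒ W
n=16: can move to 14, which is L ⇒ W
n=17: can move to 0, which is L ⇒ W
n=18: can move to 9, which is L ⇒ W
n=19: can move to 0, which is L ⇒ W
n=20: moves to 10(W), 15(W), 16(W), 18(W), 19(W); every one is W ⇒ L
n=21: can move to 14, which is L ⇒ W
n=22: can move to 20, which is L ⇒ W
n=23: can move to 0, which is L ⇒ W
n=24: can move to 20, which is L ⇒ W
n=25: can move to 20, which is L ⇒ W
n=26: moves to 13(W), 24(W), 25(W); every one is W ⇒ L
n=27: can move to 26, which is L ⇒ W
n=28: can move to 14, which is L ⇒ W
n=29: can move to 0, which is L ⇒ W
n=30: can move to 20, which is L ⇒ W
n=31: can move to 0, which is L ⇒ W
From 31, the L positions reachable in one move are: 0.

Move to 0.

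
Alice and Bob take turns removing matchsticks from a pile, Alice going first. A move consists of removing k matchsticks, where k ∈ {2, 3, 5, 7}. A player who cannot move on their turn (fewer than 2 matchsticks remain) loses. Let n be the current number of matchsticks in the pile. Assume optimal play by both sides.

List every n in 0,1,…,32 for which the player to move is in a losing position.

Use the standard recursion: the mover loses at a terminal position; elsewhere, the mover wins exactly when some move hands the opponent an L position.
n=0: no move → L
n=1: no move → L
n=2: reaches L-position 0 → W
n=3: reaches L-position 1 → W
n=4: reaches L-position 1 → W
n=5: reaches L-position 0 → W
n=6: reaches L-position 1 → W
n=7: reaches L-position 0 → W
n=8: reaches L-position 1 → W
n=9: only reaches 7(W), 6(W), 4(W), 2(W), all W → L
n=10: only reaches 8(W), 7(W), 5(W), 3(W), all W → L
n=11: reaches L-position 9 → W
n=12: reaches L-position 10 → W
n=13: reaches L-position 10 → W
n=14: reaches L-position 9 → W
n=15: reaches L-position 10 → W
n=16: reaches L-position 9 → W
n=17: reaches L-position 10 → W
n=18: only reaches 16(W), 15(W), 13(W), 11(W), all W → L
n=19: only reaches 17(W), 16(W), 14(W), 12(W), all W → L
n=20: reaches L-position 18 → W
n=21: reaches L-position 19 → W
n=22: reaches L-position 19 → W
n=23: reaches L-position 18 → W
n=24: reaches L-position 19 → W
n=25: reaches L-position 18 → W
n=26: reaches L-position 19 → W
n=27: only reaches 25(W), 24(W), 22(W), 20(W), all W → L
n=28: only reaches 26(W), 25(W), 23(W), 21(W), all W → L
n=29: reaches L-position 27 → W
n=30: reaches L-position 28 → W
n=31: reaches L-position 28 → W
n=32: reaches L-position 27 → W
Reading off the rows marked L gives the requested list; there are 8 such values of n.

0, 1, 9, 10, 18, 19, 27, 28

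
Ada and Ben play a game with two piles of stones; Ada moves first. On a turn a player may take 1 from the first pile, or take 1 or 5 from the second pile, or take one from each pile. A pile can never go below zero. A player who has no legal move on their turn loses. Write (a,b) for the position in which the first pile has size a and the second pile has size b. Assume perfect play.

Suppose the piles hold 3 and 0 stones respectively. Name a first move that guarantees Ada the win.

Label each position W (a win for the player to move) or L (a loss). A position with no legal move is L; any other position is W exactly when some move reaches an L, and L when every move reaches a W.
No move ever increases a pile, so every position that can arise here has a ≤ 3 and b ≤ 0; it is enough to label the cells with 0 ≤ a ≤ 3 and 0 ≤ b ≤ 0.
Every move lowers a or b (never raises either), so fill the grid row by row in increasing a, and left to right within a row: each cell's successors are then already labelled.
      b=0
a=0:    L
a=1:    W
a=2:    L
a=3:    W
Cells with no legal move (terminal, hence L): (0,0).
The remaining L cells, each justified by listing all of its moves:
(2,0): only reaches (1,0)(W), which is W → L
Every other cell has at least one move into one of the L cells above, so it is W.
From (3,0), the L positions reachable in one move are: (2,0).

Move to (2,0).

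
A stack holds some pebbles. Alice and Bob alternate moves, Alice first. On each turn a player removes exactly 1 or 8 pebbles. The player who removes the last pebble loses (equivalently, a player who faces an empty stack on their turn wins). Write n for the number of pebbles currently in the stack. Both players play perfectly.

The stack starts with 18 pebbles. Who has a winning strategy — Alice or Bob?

Label each position W (a win for the player to move) or L (a loss). A position with no legal move is W; any other position is W exactly when some move reaches an L, and L when every move reaches a W.
n=0: no move; the opponent has just taken the last pebble and therefore loses → W
n=1: only reaches 0(W), which is W → L
n=2: reaches L-position 1 → W
n=3: only reaches 2(W), which is W → L
n=4: reaches L-position 3 → W
n=5: only reaches 4(W), which is W → L
n=6: reaches L-position 5 → W
n=7: only reaches 6(W), which is W → L
n=8: reaches L-position 7 → W
n=9: reaches L-position 1 → W
n=10: only reaches 9(W), 2(W), all W → L
n=11: reaches L-position 10 → W
n=12: only reaches 11(W), 4(W), all W → L
n=13: reaches L-position 12 → W
n=14: only reaches 13(W), 6(W), all W → L
n=15: reaches L-position 14 → W
n=16: only reaches 15(W), 8(W), all W → L
n=17: reaches L-position 16 → W
n=18: reaches L-position 10 → W
The starting position 18 is W: Alice should remove 8, leaving 10, handing over an L position.

Alice wins.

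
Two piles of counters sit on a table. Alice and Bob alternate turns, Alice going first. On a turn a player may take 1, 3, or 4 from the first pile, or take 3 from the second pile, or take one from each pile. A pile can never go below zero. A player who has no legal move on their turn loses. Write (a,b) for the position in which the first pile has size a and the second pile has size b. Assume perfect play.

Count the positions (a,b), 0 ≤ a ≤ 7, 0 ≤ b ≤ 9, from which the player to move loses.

26

Work bottom-up. With no move the player to move loses. Otherwise the position is W if at least one move leads to an L position for the opponent, and L if every move leads to a W.
Every move lowers a or b (never raises either), so fill the grid row by row in increasing a, and left to right within a row: each cell's successors are then already labelled.
      b=0  b=1  b=2  b=3  b=4  b=5  b=6  b=7  b=8  b=9
a=0:    L    L    L    W    W    W    L    L    L    W
a=1:    W    W    W    W    L    L    W    W    W    W
a=2:    L    L    L    W    W    W    W    L    L    L
a=3:    W    W    W    W    L    L    W    W    W    W
a=4:    W    W    W    L    W    W    W    W    W    L
a=5:    W    W    W    W    W    W    L    W    W    W
a=6:    W    W    W    L    W    W    W    W    W    W
a=7:    L    L    L    W    W    W    L    L    L    W
Cells with no legal move (terminal, hence L): (0,0), (0,1), (0,2).
The remaining L cells, each justified by listing all of its moves:
(0,6): the only move is to (0,3)(W), a W ⇒ L
(0,7): the only move is to (0,4)(W), a W ⇒ L
(0,8): the only move is to (0,5)(W), a W ⇒ L
(1,4): moves to (0,4)(W), (1,1)(W), (0,3)(W); every one is W ⇒ L
(1,5): moves to (0,5)(W), (1,2)(W), (0,4)(W); every one is W ⇒ L
(2,0): the only move is to (1,0)(W), a W ⇒ L
(2,1): moves to (1,1)(W), (1,0)(W); every one is W ⇒ L
(2,2): moves to (1,2)(W), (1,1)(W); every one is W ⇒ L
(2,7): moves to (1,7)(W), (2,4)(W), (1,6)(W); every one is W ⇒ L
(2,8): moves to (1,8)(W), (2,5)(W), (1,7)(W); every one is W ⇒ L
(2,9): moves to (1,9)(W), (2,6)(W), (1,8)(W); every one is W ⇒ L
(3,4): moves to (2,4)(W), (0,4)(W), (3,1)(W), (2,3)(W); every one is W ⇒ L
(3,5): moves to (2,5)(W), (0,5)(W), (3,2)(W), (2,4)(W); every one is W ⇒ L
(4,3): moves to (3,3)(W), (1,3)(W), (0,3)(W), (4,0)(W), (3,2)(W); every one is W ⇒ L
(4,9): moves to (3,9)(W), (1,9)(W), (0,9)(W), (4,6)(W), (3,8)(W); every one is W ⇒ L
(5,6): moves to (4,6)(W), (2,6)(W), (1,6)(W), (5,3)(W), (4,5)(W); every one is W ⇒ L
(6,3): moves to (5,3)(W), (3,3)(W), (2,3)(W), (6,0)(W), (5,2)(W); every one is W ⇒ L
(7,0): moves to (6,0)(W), (4,0)(W), (3,0)(W); every one is W ⇒ L
(7,1): moves to (6,1)(W), (4,1)(W), (3,1)(W), (6,0)(W); every one is W ⇒ L
(7,2): moves to (6,2)(W), (4,2)(W), (3,2)(W), (6,1)(W); every one is W ⇒ L
(7,6): moves to (6,6)(W), (4,6)(W), (3,6)(W), (7,3)(W), (6,5)(W); every one is W ⇒ L
(7,7): moves to (6,7)(W), (4,7)(W), (3,7)(W), (7,4)(W), (6,6)(W); every one is W ⇒ L
(7,8): moves to (6,8)(W), (4,8)(W), (3,8)(W), (7,5)(W), (6,7)(W); every one is W ⇒ L
Every other cell has at least one move into one of the L cells above, so it is W.
L cells per row: a=0: 6, a=1: 2, a=2: 6, a=3: 2, a=4: 2, a=5: 1, a=6: 1, a=7: 6; total 26.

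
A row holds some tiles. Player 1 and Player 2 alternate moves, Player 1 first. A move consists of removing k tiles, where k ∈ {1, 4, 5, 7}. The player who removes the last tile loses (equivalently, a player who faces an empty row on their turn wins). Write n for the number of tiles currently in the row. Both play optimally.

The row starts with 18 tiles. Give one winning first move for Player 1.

Remove 1, leaving 17.

Build the W/L table. Terminal = W. A non-terminal position is W if it has a move to some L; otherwise it is L.
n=0: no move; the opponent has just taken the last tile and therefore loses → W
n=1: →0(W) only, which is W, so L
n=2: →1(L), so W
n=3: →2(W) only, which is W, so L
n=4: →3(L), so W
n=5: →1(L), so W
n=6: →1(L), so W
n=7: →3(L), so W
n=8: →3(L), so W
n=9: →8(W), 5(W), 4(W), 2(W) — all W, so L
n=10: →9(L), so W
n=11: →10(W), 7(W), 6(W), 4(W) — all W, so L
n=12: →11(L), so W
n=13: →9(L), so W
n=14: →9(L), so W
n=15: →11(L), so W
n=16: →11(L), so W
n=17: →16(W), 13(W), 12(W), 10(W) — all W, so L
n=18: →17(L), so W
From 18, the L positions reachable in one move are: 17, 11. Any move reaching one of these is winning.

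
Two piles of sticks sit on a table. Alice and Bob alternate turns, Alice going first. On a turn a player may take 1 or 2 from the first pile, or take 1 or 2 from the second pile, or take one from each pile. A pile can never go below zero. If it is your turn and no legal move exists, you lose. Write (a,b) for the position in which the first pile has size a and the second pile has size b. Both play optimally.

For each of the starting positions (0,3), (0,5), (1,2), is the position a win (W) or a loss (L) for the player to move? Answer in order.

(0,3): L, (0,5): W, (1,2): L

Use the standard recursion: the mover loses at a terminal position; elsewhere, the mover wins exactly when some move hands the opponent an L position.
No move ever increases a pile, so every position that can arise here has a ≤ 1 and b ≤ 5; it is enough to label the cells with 0 ≤ a ≤ 1 and 0 ≤ b ≤ 5.
Every move lowers a or b (never raises either), so fill the grid row by row in increasing a, and left to right within a row: each cell's successors are then already labelled.
      b=0  b=1  b=2  b=3  b=4  b=5
a=0:    L    W    W    L    W    W
a=1:    W    W    L    W    W    L
Cells with no legal move (terminal, hence L): (0,0).
The remaining L cells, each justified by listing all of its moves:
(0,3): only reaches (0,2)(W), (0,1)(W), all W → L
(1,2): only reaches (0,2)(W), (1,1)(W), (1,0)(W), (0,1)(W), all W → L
(1,5): only reaches (0,5)(W), (1,4)(W), (1,3)(W), (0,4)(W), all W → L
Every other cell has at least one move into one of the L cells above, so it is W.
(0,3): one of the L cells justified above, so L
(0,5): the move to (0,3) reaches an L cell, so W
(1,2): one of the L cells justified above, so L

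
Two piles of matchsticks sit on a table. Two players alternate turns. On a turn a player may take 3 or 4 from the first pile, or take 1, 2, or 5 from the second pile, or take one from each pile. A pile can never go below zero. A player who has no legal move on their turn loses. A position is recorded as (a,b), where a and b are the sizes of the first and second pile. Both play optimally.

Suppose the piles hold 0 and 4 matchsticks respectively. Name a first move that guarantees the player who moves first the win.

Label each position W (a win for the player to move) or L (a loss). A position with no legal move is L; any other position is W exactly when some move reaches an L, and L when every move reaches a W.
No move ever increases a pile, so every position that can arise here has a ≤ 0 and b ≤ 4; it is enough to label the cells with 0 ≤ a ≤ 0 and 0 ≤ b ≤ 4.
Every move lowers a or b (never raises either), so fill the grid row by row in increasing a, and left to right within a row: each cell's successors are then already labelled.
      b=0  b=1  b=2  b=3  b=4
a=0:    L    W    W    L    W
Cells with no legal move (terminal, hence L): (0,0).
The remaining L cells, each justified by listing all of its moves:
(0,3): only reaches (0,2)(W), (0,1)(W), all W → L
Every other cell has at least one move into one of the L cells above, so it is W.
From (0,4), the L positions reachable in one move are: (0,3).

Move to (0,3).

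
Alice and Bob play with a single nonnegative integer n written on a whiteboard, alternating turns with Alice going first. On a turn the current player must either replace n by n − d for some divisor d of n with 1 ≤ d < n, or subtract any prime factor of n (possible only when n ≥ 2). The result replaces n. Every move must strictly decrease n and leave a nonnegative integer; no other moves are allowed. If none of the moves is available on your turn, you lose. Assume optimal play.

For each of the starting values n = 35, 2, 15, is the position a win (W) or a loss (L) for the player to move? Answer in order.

Compute win/loss labels from the base case upward. A position with no move is L. Any other position is W if it can reach an L in one move, else L.
n=0: no move → L
n=1: no move → L
n=2: can move to 0, which is L ⇒ W
n=3: can move to 0, which is L ⇒ W
n=4: moves to 2(W), 3(W); every one is W ⇒ L
n=5: can move to 0, which is L ⇒ W
n=6: can move to 4, which is L ⇒ W
n=7: can move to 0, which is L ⇒ W
n=8: can move to 4, which is L ⇒ W
n=9: moves to 6(W), 8(W); every one is W ⇒ L
n=10: can move to 9, which is L ⇒ W
n=11: can move to 0, which is L ⇒ W
n=12: can move to 9, which is L ⇒ W
n=13: can move to 0, which is L ⇒ W
n=14: moves to 7(W), 12(W), 13(W); every one is W ⇒ L
n=15: can move to 14, which is L ⇒ W
n=16: can move to 14, which is L ⇒ W
n=17: can move to 0, which is L ⇒ W
n=18: can move to 9, which is L ⇒ W
n=19: can move to 0, which is L ⇒ W
n=20: moves to 10(W), 15(W), 16(W), 18(W), 19(W); every one is W ⇒ L
n=21: can move to 14, which is L ⇒ W
n=22: can move to 20, which is L ⇒ W
n=23: can move to 0, which is L ⇒ W
n=24: can move to 20, which is L ⇒ W
n=25: can move to 20, which is L ⇒ W
n=26: moves to 13(W), 24(W), 25(W); every one is W ⇒ L
n=27: can move to 26, which is L ⇒ W
n=28: can move to 14, which is L ⇒ W
n=29: can move to 0, which is L ⇒ W
n=30: can move to 20, which is L ⇒ W
n=31: can move to 0, which is L ⇒ W
n=32: moves to 16(W), 24(W), 28(W), 30(W), 31(W); every one is W ⇒ L
n=33: can move to 32, which is L ⇒ W
n=34: can move to 32, which is L ⇒ W
n=35: moves to 28(W), 30(W), 34(W); every one is W ⇒ L

35: L, 2: W, 15: W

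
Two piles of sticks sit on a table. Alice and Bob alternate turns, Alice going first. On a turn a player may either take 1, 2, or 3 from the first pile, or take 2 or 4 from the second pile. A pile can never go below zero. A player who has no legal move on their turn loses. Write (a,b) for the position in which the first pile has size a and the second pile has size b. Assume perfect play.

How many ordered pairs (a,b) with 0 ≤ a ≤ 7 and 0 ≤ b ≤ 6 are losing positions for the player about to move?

14

Classify positions by backward induction: terminal positions (no move available) are L. From any other position, the mover wins iff some move reaches an L.
Every move lowers a or b (never raises either), so fill the grid row by row in increasing a, and left to right within a row: each cell's successors are then already labelled.
      b=0  b=1  b=2  b=3  b=4  b=5  b=6
a=0:    L    L    W    W    W    W    L
a=1:    W    W    L    L    W    W    W
a=2:    W    W    W    W    L    L    W
a=3:    W    W    W    W    W    W    W
a=4:    L    L    W    W    W    W    L
a=5:    W    W    L    L    W    W    W
a=6:    W    W    W    W    L    L    W
a=7:    W    W    W    W    W    W    W
Cells with no legal move (terminal, hence L): (0,0), (0,1).
The remaining L cells, each justified by listing all of its moves:
(0,6): moves to (0,4)(W), (0,2)(W); every one is W ⇒ L
(1,2): moves to (0,2)(W), (1,0)(W); every one is W ⇒ L
(1,3): moves to (0,3)(W), (1,1)(W); every one is W ⇒ L
(2,4): moves to (1,4)(W), (0,4)(W), (2,2)(W), (2,0)(W); every one is W ⇒ L
(2,5): moves to (1,5)(W), (0,5)(W), (2,3)(W), (2,1)(W); every one is W ⇒ L
(4,0): moves to (3,0)(W), (2,0)(W), (1,0)(W); every one is W ⇒ L
(4,1): moves to (3,1)(W), (2,1)(W), (1,1)(W); every one is W ⇒ L
(4,6): moves to (3,6)(W), (2,6)(W), (1,6)(W), (4,4)(W), (4,2)(W); every one is W ⇒ L
(5,2): moves to (4,2)(W), (3,2)(W), (2,2)(W), (5,0)(W); every one is W ⇒ L
(5,3): moves to (4,3)(W), (3,3)(W), (2,3)(W), (5,1)(W); every one is W ⇒ L
(6,4): moves to (5,4)(W), (4,4)(W), (3,4)(W), (6,2)(W), (6,0)(W); every one is W ⇒ L
(6,5): moves to (5,5)(W), (4,5)(W), (3,5)(W), (6,3)(W), (6,1)(W); every one is W ⇒ L
Every other cell has at least one move into one of the L cells above, so it is W.
L cells per row: a=0: 3, a=1: 2, a=2: 2, a=3: 0, a=4: 3, a=5: 2, a=6: 2, a=7: 0; total 14.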